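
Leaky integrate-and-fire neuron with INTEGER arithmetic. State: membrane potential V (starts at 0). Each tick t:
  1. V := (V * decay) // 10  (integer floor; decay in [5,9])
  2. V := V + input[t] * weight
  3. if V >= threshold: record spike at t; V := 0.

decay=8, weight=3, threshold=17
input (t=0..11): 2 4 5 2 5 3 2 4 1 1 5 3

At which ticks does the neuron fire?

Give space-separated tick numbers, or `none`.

Answer: 2 4 7 10

Derivation:
t=0: input=2 -> V=6
t=1: input=4 -> V=16
t=2: input=5 -> V=0 FIRE
t=3: input=2 -> V=6
t=4: input=5 -> V=0 FIRE
t=5: input=3 -> V=9
t=6: input=2 -> V=13
t=7: input=4 -> V=0 FIRE
t=8: input=1 -> V=3
t=9: input=1 -> V=5
t=10: input=5 -> V=0 FIRE
t=11: input=3 -> V=9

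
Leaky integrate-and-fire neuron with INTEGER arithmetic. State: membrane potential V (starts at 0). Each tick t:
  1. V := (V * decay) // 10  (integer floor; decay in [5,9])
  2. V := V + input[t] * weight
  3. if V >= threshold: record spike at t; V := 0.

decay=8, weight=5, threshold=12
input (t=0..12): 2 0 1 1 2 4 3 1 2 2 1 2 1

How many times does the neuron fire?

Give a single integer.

Answer: 6

Derivation:
t=0: input=2 -> V=10
t=1: input=0 -> V=8
t=2: input=1 -> V=11
t=3: input=1 -> V=0 FIRE
t=4: input=2 -> V=10
t=5: input=4 -> V=0 FIRE
t=6: input=3 -> V=0 FIRE
t=7: input=1 -> V=5
t=8: input=2 -> V=0 FIRE
t=9: input=2 -> V=10
t=10: input=1 -> V=0 FIRE
t=11: input=2 -> V=10
t=12: input=1 -> V=0 FIRE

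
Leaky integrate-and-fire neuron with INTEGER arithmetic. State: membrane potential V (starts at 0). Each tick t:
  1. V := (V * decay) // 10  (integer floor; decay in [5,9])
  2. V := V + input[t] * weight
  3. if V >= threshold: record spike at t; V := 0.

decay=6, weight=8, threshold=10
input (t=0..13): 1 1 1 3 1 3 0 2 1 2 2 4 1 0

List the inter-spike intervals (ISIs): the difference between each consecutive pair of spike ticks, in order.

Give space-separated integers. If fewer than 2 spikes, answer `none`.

t=0: input=1 -> V=8
t=1: input=1 -> V=0 FIRE
t=2: input=1 -> V=8
t=3: input=3 -> V=0 FIRE
t=4: input=1 -> V=8
t=5: input=3 -> V=0 FIRE
t=6: input=0 -> V=0
t=7: input=2 -> V=0 FIRE
t=8: input=1 -> V=8
t=9: input=2 -> V=0 FIRE
t=10: input=2 -> V=0 FIRE
t=11: input=4 -> V=0 FIRE
t=12: input=1 -> V=8
t=13: input=0 -> V=4

Answer: 2 2 2 2 1 1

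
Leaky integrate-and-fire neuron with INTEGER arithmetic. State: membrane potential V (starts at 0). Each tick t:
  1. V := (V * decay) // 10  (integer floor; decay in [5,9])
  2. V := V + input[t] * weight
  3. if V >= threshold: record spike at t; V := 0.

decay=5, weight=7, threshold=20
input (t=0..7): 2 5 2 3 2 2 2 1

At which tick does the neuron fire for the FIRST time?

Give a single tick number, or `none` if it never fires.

t=0: input=2 -> V=14
t=1: input=5 -> V=0 FIRE
t=2: input=2 -> V=14
t=3: input=3 -> V=0 FIRE
t=4: input=2 -> V=14
t=5: input=2 -> V=0 FIRE
t=6: input=2 -> V=14
t=7: input=1 -> V=14

Answer: 1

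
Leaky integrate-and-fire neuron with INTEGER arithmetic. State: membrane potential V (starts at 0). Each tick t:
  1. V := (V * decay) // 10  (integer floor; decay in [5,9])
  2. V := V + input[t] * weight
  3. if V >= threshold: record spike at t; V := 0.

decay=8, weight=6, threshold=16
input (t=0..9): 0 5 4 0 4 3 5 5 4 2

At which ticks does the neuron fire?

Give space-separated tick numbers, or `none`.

t=0: input=0 -> V=0
t=1: input=5 -> V=0 FIRE
t=2: input=4 -> V=0 FIRE
t=3: input=0 -> V=0
t=4: input=4 -> V=0 FIRE
t=5: input=3 -> V=0 FIRE
t=6: input=5 -> V=0 FIRE
t=7: input=5 -> V=0 FIRE
t=8: input=4 -> V=0 FIRE
t=9: input=2 -> V=12

Answer: 1 2 4 5 6 7 8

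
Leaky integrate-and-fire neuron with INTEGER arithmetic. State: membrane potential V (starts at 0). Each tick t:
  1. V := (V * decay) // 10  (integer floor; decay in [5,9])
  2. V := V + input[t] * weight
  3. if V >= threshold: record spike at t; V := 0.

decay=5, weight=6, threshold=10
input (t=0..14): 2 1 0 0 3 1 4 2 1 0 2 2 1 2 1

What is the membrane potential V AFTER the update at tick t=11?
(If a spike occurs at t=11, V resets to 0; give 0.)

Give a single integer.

t=0: input=2 -> V=0 FIRE
t=1: input=1 -> V=6
t=2: input=0 -> V=3
t=3: input=0 -> V=1
t=4: input=3 -> V=0 FIRE
t=5: input=1 -> V=6
t=6: input=4 -> V=0 FIRE
t=7: input=2 -> V=0 FIRE
t=8: input=1 -> V=6
t=9: input=0 -> V=3
t=10: input=2 -> V=0 FIRE
t=11: input=2 -> V=0 FIRE
t=12: input=1 -> V=6
t=13: input=2 -> V=0 FIRE
t=14: input=1 -> V=6

Answer: 0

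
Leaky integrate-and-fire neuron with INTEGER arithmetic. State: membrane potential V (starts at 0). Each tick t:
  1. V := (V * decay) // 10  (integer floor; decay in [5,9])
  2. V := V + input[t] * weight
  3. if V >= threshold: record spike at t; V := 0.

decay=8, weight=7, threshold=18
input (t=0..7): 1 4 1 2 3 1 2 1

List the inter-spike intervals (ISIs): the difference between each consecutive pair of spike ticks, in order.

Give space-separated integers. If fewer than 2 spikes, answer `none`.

t=0: input=1 -> V=7
t=1: input=4 -> V=0 FIRE
t=2: input=1 -> V=7
t=3: input=2 -> V=0 FIRE
t=4: input=3 -> V=0 FIRE
t=5: input=1 -> V=7
t=6: input=2 -> V=0 FIRE
t=7: input=1 -> V=7

Answer: 2 1 2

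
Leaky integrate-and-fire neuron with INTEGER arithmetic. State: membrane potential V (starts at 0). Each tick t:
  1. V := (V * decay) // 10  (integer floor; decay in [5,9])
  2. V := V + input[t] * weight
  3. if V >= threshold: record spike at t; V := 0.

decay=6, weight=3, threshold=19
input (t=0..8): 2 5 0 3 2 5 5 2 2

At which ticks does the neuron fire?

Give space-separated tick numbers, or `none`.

t=0: input=2 -> V=6
t=1: input=5 -> V=18
t=2: input=0 -> V=10
t=3: input=3 -> V=15
t=4: input=2 -> V=15
t=5: input=5 -> V=0 FIRE
t=6: input=5 -> V=15
t=7: input=2 -> V=15
t=8: input=2 -> V=15

Answer: 5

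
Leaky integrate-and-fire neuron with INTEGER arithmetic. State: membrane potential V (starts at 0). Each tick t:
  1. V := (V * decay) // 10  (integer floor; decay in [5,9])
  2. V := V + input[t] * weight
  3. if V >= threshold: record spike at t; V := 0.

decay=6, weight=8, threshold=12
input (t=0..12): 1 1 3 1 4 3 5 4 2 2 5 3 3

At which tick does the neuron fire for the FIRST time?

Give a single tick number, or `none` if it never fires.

t=0: input=1 -> V=8
t=1: input=1 -> V=0 FIRE
t=2: input=3 -> V=0 FIRE
t=3: input=1 -> V=8
t=4: input=4 -> V=0 FIRE
t=5: input=3 -> V=0 FIRE
t=6: input=5 -> V=0 FIRE
t=7: input=4 -> V=0 FIRE
t=8: input=2 -> V=0 FIRE
t=9: input=2 -> V=0 FIRE
t=10: input=5 -> V=0 FIRE
t=11: input=3 -> V=0 FIRE
t=12: input=3 -> V=0 FIRE

Answer: 1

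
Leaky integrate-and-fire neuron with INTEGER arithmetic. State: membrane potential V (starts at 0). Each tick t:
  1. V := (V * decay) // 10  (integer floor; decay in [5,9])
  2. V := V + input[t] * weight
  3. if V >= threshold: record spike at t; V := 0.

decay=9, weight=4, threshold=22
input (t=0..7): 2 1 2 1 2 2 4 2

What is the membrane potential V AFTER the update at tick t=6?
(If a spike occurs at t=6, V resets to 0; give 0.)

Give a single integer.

t=0: input=2 -> V=8
t=1: input=1 -> V=11
t=2: input=2 -> V=17
t=3: input=1 -> V=19
t=4: input=2 -> V=0 FIRE
t=5: input=2 -> V=8
t=6: input=4 -> V=0 FIRE
t=7: input=2 -> V=8

Answer: 0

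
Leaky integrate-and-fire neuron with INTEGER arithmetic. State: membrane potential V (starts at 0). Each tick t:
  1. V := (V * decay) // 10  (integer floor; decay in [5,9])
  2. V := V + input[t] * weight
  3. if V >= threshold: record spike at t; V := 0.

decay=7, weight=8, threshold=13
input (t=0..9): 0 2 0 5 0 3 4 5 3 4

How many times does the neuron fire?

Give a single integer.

Answer: 7

Derivation:
t=0: input=0 -> V=0
t=1: input=2 -> V=0 FIRE
t=2: input=0 -> V=0
t=3: input=5 -> V=0 FIRE
t=4: input=0 -> V=0
t=5: input=3 -> V=0 FIRE
t=6: input=4 -> V=0 FIRE
t=7: input=5 -> V=0 FIRE
t=8: input=3 -> V=0 FIRE
t=9: input=4 -> V=0 FIRE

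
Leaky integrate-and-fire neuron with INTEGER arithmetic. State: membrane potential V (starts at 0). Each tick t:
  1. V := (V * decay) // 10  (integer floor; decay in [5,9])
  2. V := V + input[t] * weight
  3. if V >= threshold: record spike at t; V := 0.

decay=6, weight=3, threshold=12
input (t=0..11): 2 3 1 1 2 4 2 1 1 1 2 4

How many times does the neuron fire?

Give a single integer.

t=0: input=2 -> V=6
t=1: input=3 -> V=0 FIRE
t=2: input=1 -> V=3
t=3: input=1 -> V=4
t=4: input=2 -> V=8
t=5: input=4 -> V=0 FIRE
t=6: input=2 -> V=6
t=7: input=1 -> V=6
t=8: input=1 -> V=6
t=9: input=1 -> V=6
t=10: input=2 -> V=9
t=11: input=4 -> V=0 FIRE

Answer: 3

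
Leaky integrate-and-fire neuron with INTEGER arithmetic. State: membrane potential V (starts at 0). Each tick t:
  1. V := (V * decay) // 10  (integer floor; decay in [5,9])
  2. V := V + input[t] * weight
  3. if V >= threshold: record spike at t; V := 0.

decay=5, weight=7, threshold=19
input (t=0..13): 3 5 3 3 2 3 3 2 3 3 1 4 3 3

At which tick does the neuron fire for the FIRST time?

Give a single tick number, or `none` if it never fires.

Answer: 0

Derivation:
t=0: input=3 -> V=0 FIRE
t=1: input=5 -> V=0 FIRE
t=2: input=3 -> V=0 FIRE
t=3: input=3 -> V=0 FIRE
t=4: input=2 -> V=14
t=5: input=3 -> V=0 FIRE
t=6: input=3 -> V=0 FIRE
t=7: input=2 -> V=14
t=8: input=3 -> V=0 FIRE
t=9: input=3 -> V=0 FIRE
t=10: input=1 -> V=7
t=11: input=4 -> V=0 FIRE
t=12: input=3 -> V=0 FIRE
t=13: input=3 -> V=0 FIRE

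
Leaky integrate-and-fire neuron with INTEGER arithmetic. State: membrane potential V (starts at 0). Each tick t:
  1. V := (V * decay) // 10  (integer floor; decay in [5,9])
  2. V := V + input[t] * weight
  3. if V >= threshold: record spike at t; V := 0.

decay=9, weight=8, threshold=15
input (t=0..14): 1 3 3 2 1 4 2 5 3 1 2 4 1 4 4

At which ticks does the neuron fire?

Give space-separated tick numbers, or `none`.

t=0: input=1 -> V=8
t=1: input=3 -> V=0 FIRE
t=2: input=3 -> V=0 FIRE
t=3: input=2 -> V=0 FIRE
t=4: input=1 -> V=8
t=5: input=4 -> V=0 FIRE
t=6: input=2 -> V=0 FIRE
t=7: input=5 -> V=0 FIRE
t=8: input=3 -> V=0 FIRE
t=9: input=1 -> V=8
t=10: input=2 -> V=0 FIRE
t=11: input=4 -> V=0 FIRE
t=12: input=1 -> V=8
t=13: input=4 -> V=0 FIRE
t=14: input=4 -> V=0 FIRE

Answer: 1 2 3 5 6 7 8 10 11 13 14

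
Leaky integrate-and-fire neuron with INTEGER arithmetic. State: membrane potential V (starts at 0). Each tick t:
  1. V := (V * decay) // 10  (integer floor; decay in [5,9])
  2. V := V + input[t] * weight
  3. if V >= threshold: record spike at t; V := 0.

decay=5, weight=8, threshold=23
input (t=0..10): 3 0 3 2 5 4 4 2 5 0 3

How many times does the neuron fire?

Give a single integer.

Answer: 7

Derivation:
t=0: input=3 -> V=0 FIRE
t=1: input=0 -> V=0
t=2: input=3 -> V=0 FIRE
t=3: input=2 -> V=16
t=4: input=5 -> V=0 FIRE
t=5: input=4 -> V=0 FIRE
t=6: input=4 -> V=0 FIRE
t=7: input=2 -> V=16
t=8: input=5 -> V=0 FIRE
t=9: input=0 -> V=0
t=10: input=3 -> V=0 FIRE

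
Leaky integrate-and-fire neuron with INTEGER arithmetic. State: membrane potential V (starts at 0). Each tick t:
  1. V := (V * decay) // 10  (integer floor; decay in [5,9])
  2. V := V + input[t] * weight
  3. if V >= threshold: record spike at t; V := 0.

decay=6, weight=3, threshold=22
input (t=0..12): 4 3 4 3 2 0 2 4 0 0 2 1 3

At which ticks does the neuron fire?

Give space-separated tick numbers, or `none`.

Answer: none

Derivation:
t=0: input=4 -> V=12
t=1: input=3 -> V=16
t=2: input=4 -> V=21
t=3: input=3 -> V=21
t=4: input=2 -> V=18
t=5: input=0 -> V=10
t=6: input=2 -> V=12
t=7: input=4 -> V=19
t=8: input=0 -> V=11
t=9: input=0 -> V=6
t=10: input=2 -> V=9
t=11: input=1 -> V=8
t=12: input=3 -> V=13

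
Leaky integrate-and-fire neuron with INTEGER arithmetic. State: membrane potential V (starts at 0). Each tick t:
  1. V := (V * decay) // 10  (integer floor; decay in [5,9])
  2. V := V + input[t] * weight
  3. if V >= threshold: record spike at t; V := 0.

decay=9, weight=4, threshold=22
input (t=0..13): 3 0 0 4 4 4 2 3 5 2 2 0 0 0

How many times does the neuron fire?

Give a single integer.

t=0: input=3 -> V=12
t=1: input=0 -> V=10
t=2: input=0 -> V=9
t=3: input=4 -> V=0 FIRE
t=4: input=4 -> V=16
t=5: input=4 -> V=0 FIRE
t=6: input=2 -> V=8
t=7: input=3 -> V=19
t=8: input=5 -> V=0 FIRE
t=9: input=2 -> V=8
t=10: input=2 -> V=15
t=11: input=0 -> V=13
t=12: input=0 -> V=11
t=13: input=0 -> V=9

Answer: 3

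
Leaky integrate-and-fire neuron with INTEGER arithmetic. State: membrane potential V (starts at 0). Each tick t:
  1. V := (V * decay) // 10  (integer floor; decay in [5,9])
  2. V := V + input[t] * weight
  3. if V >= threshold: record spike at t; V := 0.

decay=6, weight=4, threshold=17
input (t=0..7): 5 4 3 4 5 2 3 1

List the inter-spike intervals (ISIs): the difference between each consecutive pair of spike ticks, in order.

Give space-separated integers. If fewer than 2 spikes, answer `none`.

Answer: 2 2

Derivation:
t=0: input=5 -> V=0 FIRE
t=1: input=4 -> V=16
t=2: input=3 -> V=0 FIRE
t=3: input=4 -> V=16
t=4: input=5 -> V=0 FIRE
t=5: input=2 -> V=8
t=6: input=3 -> V=16
t=7: input=1 -> V=13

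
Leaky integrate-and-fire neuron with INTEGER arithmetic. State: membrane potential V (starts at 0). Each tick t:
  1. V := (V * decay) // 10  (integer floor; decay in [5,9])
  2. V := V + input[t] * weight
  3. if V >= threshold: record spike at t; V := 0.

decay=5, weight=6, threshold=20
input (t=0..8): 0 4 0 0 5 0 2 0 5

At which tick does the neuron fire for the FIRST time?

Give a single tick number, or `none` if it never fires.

t=0: input=0 -> V=0
t=1: input=4 -> V=0 FIRE
t=2: input=0 -> V=0
t=3: input=0 -> V=0
t=4: input=5 -> V=0 FIRE
t=5: input=0 -> V=0
t=6: input=2 -> V=12
t=7: input=0 -> V=6
t=8: input=5 -> V=0 FIRE

Answer: 1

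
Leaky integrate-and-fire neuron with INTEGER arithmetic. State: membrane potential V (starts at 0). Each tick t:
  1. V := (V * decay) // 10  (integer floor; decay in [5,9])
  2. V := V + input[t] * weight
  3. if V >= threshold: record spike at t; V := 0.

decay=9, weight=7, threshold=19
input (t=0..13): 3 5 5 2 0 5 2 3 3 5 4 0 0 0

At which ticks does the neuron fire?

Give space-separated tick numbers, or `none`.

t=0: input=3 -> V=0 FIRE
t=1: input=5 -> V=0 FIRE
t=2: input=5 -> V=0 FIRE
t=3: input=2 -> V=14
t=4: input=0 -> V=12
t=5: input=5 -> V=0 FIRE
t=6: input=2 -> V=14
t=7: input=3 -> V=0 FIRE
t=8: input=3 -> V=0 FIRE
t=9: input=5 -> V=0 FIRE
t=10: input=4 -> V=0 FIRE
t=11: input=0 -> V=0
t=12: input=0 -> V=0
t=13: input=0 -> V=0

Answer: 0 1 2 5 7 8 9 10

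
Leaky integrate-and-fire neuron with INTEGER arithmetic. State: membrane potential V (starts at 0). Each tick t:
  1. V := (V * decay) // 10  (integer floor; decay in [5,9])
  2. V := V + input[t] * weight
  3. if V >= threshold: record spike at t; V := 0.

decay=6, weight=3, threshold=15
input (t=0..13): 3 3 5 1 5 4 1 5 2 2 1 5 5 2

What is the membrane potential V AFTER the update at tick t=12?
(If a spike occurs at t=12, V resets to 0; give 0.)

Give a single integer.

t=0: input=3 -> V=9
t=1: input=3 -> V=14
t=2: input=5 -> V=0 FIRE
t=3: input=1 -> V=3
t=4: input=5 -> V=0 FIRE
t=5: input=4 -> V=12
t=6: input=1 -> V=10
t=7: input=5 -> V=0 FIRE
t=8: input=2 -> V=6
t=9: input=2 -> V=9
t=10: input=1 -> V=8
t=11: input=5 -> V=0 FIRE
t=12: input=5 -> V=0 FIRE
t=13: input=2 -> V=6

Answer: 0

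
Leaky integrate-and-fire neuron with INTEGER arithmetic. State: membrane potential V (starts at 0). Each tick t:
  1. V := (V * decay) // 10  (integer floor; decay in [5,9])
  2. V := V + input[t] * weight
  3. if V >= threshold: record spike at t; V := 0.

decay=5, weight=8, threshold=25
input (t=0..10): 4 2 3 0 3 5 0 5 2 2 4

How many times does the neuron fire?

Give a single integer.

t=0: input=4 -> V=0 FIRE
t=1: input=2 -> V=16
t=2: input=3 -> V=0 FIRE
t=3: input=0 -> V=0
t=4: input=3 -> V=24
t=5: input=5 -> V=0 FIRE
t=6: input=0 -> V=0
t=7: input=5 -> V=0 FIRE
t=8: input=2 -> V=16
t=9: input=2 -> V=24
t=10: input=4 -> V=0 FIRE

Answer: 5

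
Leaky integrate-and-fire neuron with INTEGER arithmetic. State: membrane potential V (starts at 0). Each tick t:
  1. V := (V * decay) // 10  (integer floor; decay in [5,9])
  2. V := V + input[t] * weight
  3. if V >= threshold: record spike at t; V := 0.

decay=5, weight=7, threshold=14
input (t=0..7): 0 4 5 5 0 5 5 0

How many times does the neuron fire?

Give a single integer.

Answer: 5

Derivation:
t=0: input=0 -> V=0
t=1: input=4 -> V=0 FIRE
t=2: input=5 -> V=0 FIRE
t=3: input=5 -> V=0 FIRE
t=4: input=0 -> V=0
t=5: input=5 -> V=0 FIRE
t=6: input=5 -> V=0 FIRE
t=7: input=0 -> V=0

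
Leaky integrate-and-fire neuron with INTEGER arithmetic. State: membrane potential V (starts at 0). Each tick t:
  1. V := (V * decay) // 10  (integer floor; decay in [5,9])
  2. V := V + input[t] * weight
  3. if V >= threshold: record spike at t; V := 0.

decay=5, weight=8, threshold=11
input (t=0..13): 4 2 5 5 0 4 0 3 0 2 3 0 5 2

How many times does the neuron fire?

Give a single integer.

Answer: 10

Derivation:
t=0: input=4 -> V=0 FIRE
t=1: input=2 -> V=0 FIRE
t=2: input=5 -> V=0 FIRE
t=3: input=5 -> V=0 FIRE
t=4: input=0 -> V=0
t=5: input=4 -> V=0 FIRE
t=6: input=0 -> V=0
t=7: input=3 -> V=0 FIRE
t=8: input=0 -> V=0
t=9: input=2 -> V=0 FIRE
t=10: input=3 -> V=0 FIRE
t=11: input=0 -> V=0
t=12: input=5 -> V=0 FIRE
t=13: input=2 -> V=0 FIRE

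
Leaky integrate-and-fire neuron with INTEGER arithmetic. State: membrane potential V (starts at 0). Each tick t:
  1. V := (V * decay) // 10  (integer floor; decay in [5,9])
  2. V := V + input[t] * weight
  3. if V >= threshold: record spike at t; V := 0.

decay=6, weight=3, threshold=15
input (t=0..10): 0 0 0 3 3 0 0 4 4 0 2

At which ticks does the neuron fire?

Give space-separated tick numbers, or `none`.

t=0: input=0 -> V=0
t=1: input=0 -> V=0
t=2: input=0 -> V=0
t=3: input=3 -> V=9
t=4: input=3 -> V=14
t=5: input=0 -> V=8
t=6: input=0 -> V=4
t=7: input=4 -> V=14
t=8: input=4 -> V=0 FIRE
t=9: input=0 -> V=0
t=10: input=2 -> V=6

Answer: 8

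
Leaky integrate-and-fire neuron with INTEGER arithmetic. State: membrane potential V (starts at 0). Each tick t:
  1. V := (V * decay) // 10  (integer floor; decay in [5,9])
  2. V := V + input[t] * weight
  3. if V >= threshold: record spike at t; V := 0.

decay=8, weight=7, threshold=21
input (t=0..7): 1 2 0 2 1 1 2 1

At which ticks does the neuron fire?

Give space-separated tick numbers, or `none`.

Answer: 3 6

Derivation:
t=0: input=1 -> V=7
t=1: input=2 -> V=19
t=2: input=0 -> V=15
t=3: input=2 -> V=0 FIRE
t=4: input=1 -> V=7
t=5: input=1 -> V=12
t=6: input=2 -> V=0 FIRE
t=7: input=1 -> V=7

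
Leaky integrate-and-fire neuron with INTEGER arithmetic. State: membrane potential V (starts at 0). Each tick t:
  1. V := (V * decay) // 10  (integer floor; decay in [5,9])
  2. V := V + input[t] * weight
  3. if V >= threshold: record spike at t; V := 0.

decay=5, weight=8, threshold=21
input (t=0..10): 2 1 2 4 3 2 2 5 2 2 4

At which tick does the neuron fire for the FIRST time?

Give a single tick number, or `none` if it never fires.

Answer: 2

Derivation:
t=0: input=2 -> V=16
t=1: input=1 -> V=16
t=2: input=2 -> V=0 FIRE
t=3: input=4 -> V=0 FIRE
t=4: input=3 -> V=0 FIRE
t=5: input=2 -> V=16
t=6: input=2 -> V=0 FIRE
t=7: input=5 -> V=0 FIRE
t=8: input=2 -> V=16
t=9: input=2 -> V=0 FIRE
t=10: input=4 -> V=0 FIRE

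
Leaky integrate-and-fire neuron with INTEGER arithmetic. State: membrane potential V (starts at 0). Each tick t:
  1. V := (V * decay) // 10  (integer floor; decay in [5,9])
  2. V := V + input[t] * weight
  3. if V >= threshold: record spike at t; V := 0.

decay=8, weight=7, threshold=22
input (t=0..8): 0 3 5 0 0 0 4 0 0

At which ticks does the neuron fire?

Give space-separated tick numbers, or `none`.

t=0: input=0 -> V=0
t=1: input=3 -> V=21
t=2: input=5 -> V=0 FIRE
t=3: input=0 -> V=0
t=4: input=0 -> V=0
t=5: input=0 -> V=0
t=6: input=4 -> V=0 FIRE
t=7: input=0 -> V=0
t=8: input=0 -> V=0

Answer: 2 6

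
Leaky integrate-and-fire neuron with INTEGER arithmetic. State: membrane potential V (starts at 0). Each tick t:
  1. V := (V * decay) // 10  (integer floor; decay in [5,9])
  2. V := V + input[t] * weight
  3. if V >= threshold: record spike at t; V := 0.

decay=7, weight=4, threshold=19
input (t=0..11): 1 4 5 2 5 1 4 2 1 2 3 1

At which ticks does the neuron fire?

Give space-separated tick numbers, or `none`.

Answer: 2 4 7 10

Derivation:
t=0: input=1 -> V=4
t=1: input=4 -> V=18
t=2: input=5 -> V=0 FIRE
t=3: input=2 -> V=8
t=4: input=5 -> V=0 FIRE
t=5: input=1 -> V=4
t=6: input=4 -> V=18
t=7: input=2 -> V=0 FIRE
t=8: input=1 -> V=4
t=9: input=2 -> V=10
t=10: input=3 -> V=0 FIRE
t=11: input=1 -> V=4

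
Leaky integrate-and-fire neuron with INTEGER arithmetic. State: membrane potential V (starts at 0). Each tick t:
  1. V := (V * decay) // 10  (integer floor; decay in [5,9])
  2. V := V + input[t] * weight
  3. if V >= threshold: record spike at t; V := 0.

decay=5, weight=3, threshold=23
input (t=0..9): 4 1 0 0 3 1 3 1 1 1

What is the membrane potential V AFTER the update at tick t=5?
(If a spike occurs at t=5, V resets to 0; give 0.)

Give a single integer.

Answer: 8

Derivation:
t=0: input=4 -> V=12
t=1: input=1 -> V=9
t=2: input=0 -> V=4
t=3: input=0 -> V=2
t=4: input=3 -> V=10
t=5: input=1 -> V=8
t=6: input=3 -> V=13
t=7: input=1 -> V=9
t=8: input=1 -> V=7
t=9: input=1 -> V=6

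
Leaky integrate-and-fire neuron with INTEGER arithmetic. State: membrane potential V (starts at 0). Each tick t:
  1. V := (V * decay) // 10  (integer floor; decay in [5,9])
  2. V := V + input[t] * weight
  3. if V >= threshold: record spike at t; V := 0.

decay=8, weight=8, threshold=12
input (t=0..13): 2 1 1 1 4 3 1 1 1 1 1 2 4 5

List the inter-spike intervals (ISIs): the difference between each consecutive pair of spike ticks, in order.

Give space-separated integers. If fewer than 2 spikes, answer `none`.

Answer: 2 2 1 2 2 2 1 1

Derivation:
t=0: input=2 -> V=0 FIRE
t=1: input=1 -> V=8
t=2: input=1 -> V=0 FIRE
t=3: input=1 -> V=8
t=4: input=4 -> V=0 FIRE
t=5: input=3 -> V=0 FIRE
t=6: input=1 -> V=8
t=7: input=1 -> V=0 FIRE
t=8: input=1 -> V=8
t=9: input=1 -> V=0 FIRE
t=10: input=1 -> V=8
t=11: input=2 -> V=0 FIRE
t=12: input=4 -> V=0 FIRE
t=13: input=5 -> V=0 FIRE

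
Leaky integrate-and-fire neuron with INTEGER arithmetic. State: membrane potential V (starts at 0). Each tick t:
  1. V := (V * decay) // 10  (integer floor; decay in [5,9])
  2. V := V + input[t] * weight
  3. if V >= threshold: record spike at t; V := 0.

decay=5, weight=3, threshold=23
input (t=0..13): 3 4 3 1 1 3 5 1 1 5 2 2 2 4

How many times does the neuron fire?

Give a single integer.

t=0: input=3 -> V=9
t=1: input=4 -> V=16
t=2: input=3 -> V=17
t=3: input=1 -> V=11
t=4: input=1 -> V=8
t=5: input=3 -> V=13
t=6: input=5 -> V=21
t=7: input=1 -> V=13
t=8: input=1 -> V=9
t=9: input=5 -> V=19
t=10: input=2 -> V=15
t=11: input=2 -> V=13
t=12: input=2 -> V=12
t=13: input=4 -> V=18

Answer: 0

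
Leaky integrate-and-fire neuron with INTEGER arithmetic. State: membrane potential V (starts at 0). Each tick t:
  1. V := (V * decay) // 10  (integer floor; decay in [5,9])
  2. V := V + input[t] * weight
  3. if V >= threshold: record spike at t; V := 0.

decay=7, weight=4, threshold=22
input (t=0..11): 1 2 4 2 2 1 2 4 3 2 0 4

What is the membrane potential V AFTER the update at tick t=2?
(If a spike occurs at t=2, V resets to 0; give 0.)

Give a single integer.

Answer: 0

Derivation:
t=0: input=1 -> V=4
t=1: input=2 -> V=10
t=2: input=4 -> V=0 FIRE
t=3: input=2 -> V=8
t=4: input=2 -> V=13
t=5: input=1 -> V=13
t=6: input=2 -> V=17
t=7: input=4 -> V=0 FIRE
t=8: input=3 -> V=12
t=9: input=2 -> V=16
t=10: input=0 -> V=11
t=11: input=4 -> V=0 FIRE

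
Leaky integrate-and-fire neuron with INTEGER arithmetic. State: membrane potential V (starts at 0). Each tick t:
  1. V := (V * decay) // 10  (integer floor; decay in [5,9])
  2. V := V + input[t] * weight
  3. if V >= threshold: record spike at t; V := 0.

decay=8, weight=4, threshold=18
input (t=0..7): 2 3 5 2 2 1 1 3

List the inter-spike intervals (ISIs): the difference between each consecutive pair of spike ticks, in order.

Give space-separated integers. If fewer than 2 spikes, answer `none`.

Answer: 1 5

Derivation:
t=0: input=2 -> V=8
t=1: input=3 -> V=0 FIRE
t=2: input=5 -> V=0 FIRE
t=3: input=2 -> V=8
t=4: input=2 -> V=14
t=5: input=1 -> V=15
t=6: input=1 -> V=16
t=7: input=3 -> V=0 FIRE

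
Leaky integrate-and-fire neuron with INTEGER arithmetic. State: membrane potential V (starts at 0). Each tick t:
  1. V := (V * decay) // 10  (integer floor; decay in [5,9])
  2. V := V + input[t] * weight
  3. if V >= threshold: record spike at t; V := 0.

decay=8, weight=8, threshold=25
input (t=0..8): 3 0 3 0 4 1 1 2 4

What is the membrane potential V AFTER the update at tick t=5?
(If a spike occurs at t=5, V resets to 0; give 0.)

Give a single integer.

Answer: 8

Derivation:
t=0: input=3 -> V=24
t=1: input=0 -> V=19
t=2: input=3 -> V=0 FIRE
t=3: input=0 -> V=0
t=4: input=4 -> V=0 FIRE
t=5: input=1 -> V=8
t=6: input=1 -> V=14
t=7: input=2 -> V=0 FIRE
t=8: input=4 -> V=0 FIRE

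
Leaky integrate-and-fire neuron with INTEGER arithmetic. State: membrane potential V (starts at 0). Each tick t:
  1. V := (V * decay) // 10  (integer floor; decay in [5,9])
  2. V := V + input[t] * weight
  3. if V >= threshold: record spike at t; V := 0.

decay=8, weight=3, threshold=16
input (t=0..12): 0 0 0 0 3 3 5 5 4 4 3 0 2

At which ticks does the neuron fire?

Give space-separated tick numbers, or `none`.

t=0: input=0 -> V=0
t=1: input=0 -> V=0
t=2: input=0 -> V=0
t=3: input=0 -> V=0
t=4: input=3 -> V=9
t=5: input=3 -> V=0 FIRE
t=6: input=5 -> V=15
t=7: input=5 -> V=0 FIRE
t=8: input=4 -> V=12
t=9: input=4 -> V=0 FIRE
t=10: input=3 -> V=9
t=11: input=0 -> V=7
t=12: input=2 -> V=11

Answer: 5 7 9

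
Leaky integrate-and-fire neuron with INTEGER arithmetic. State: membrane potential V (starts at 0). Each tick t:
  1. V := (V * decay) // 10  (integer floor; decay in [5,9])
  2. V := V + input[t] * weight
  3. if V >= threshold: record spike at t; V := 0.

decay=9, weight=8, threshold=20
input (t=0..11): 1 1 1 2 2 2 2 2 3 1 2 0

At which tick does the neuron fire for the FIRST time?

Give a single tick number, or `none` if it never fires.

t=0: input=1 -> V=8
t=1: input=1 -> V=15
t=2: input=1 -> V=0 FIRE
t=3: input=2 -> V=16
t=4: input=2 -> V=0 FIRE
t=5: input=2 -> V=16
t=6: input=2 -> V=0 FIRE
t=7: input=2 -> V=16
t=8: input=3 -> V=0 FIRE
t=9: input=1 -> V=8
t=10: input=2 -> V=0 FIRE
t=11: input=0 -> V=0

Answer: 2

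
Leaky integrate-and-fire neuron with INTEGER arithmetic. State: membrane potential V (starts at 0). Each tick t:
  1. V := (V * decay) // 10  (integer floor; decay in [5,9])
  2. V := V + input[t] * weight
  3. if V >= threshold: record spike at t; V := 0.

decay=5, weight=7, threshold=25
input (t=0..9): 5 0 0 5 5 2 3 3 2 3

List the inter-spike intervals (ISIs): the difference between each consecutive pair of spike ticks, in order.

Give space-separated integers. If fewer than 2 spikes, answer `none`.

Answer: 3 1 2 3

Derivation:
t=0: input=5 -> V=0 FIRE
t=1: input=0 -> V=0
t=2: input=0 -> V=0
t=3: input=5 -> V=0 FIRE
t=4: input=5 -> V=0 FIRE
t=5: input=2 -> V=14
t=6: input=3 -> V=0 FIRE
t=7: input=3 -> V=21
t=8: input=2 -> V=24
t=9: input=3 -> V=0 FIRE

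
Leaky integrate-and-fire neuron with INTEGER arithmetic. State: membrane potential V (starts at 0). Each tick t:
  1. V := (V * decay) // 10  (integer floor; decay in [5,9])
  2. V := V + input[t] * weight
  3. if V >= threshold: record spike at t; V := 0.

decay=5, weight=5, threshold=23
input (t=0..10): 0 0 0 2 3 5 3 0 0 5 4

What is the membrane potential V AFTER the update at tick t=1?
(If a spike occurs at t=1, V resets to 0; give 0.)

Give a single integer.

t=0: input=0 -> V=0
t=1: input=0 -> V=0
t=2: input=0 -> V=0
t=3: input=2 -> V=10
t=4: input=3 -> V=20
t=5: input=5 -> V=0 FIRE
t=6: input=3 -> V=15
t=7: input=0 -> V=7
t=8: input=0 -> V=3
t=9: input=5 -> V=0 FIRE
t=10: input=4 -> V=20

Answer: 0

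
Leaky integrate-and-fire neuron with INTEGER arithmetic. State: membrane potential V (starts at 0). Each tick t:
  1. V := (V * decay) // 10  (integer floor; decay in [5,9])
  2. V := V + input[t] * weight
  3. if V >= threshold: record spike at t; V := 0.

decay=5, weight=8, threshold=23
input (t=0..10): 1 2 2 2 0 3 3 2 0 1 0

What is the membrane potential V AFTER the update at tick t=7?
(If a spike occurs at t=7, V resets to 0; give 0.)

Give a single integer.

Answer: 16

Derivation:
t=0: input=1 -> V=8
t=1: input=2 -> V=20
t=2: input=2 -> V=0 FIRE
t=3: input=2 -> V=16
t=4: input=0 -> V=8
t=5: input=3 -> V=0 FIRE
t=6: input=3 -> V=0 FIRE
t=7: input=2 -> V=16
t=8: input=0 -> V=8
t=9: input=1 -> V=12
t=10: input=0 -> V=6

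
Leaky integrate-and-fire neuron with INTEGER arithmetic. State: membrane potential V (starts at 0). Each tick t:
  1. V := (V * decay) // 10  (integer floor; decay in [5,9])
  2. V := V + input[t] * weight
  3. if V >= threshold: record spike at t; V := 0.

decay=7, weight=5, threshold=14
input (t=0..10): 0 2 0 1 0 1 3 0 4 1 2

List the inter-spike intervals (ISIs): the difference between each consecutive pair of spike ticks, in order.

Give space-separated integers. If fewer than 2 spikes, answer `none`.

t=0: input=0 -> V=0
t=1: input=2 -> V=10
t=2: input=0 -> V=7
t=3: input=1 -> V=9
t=4: input=0 -> V=6
t=5: input=1 -> V=9
t=6: input=3 -> V=0 FIRE
t=7: input=0 -> V=0
t=8: input=4 -> V=0 FIRE
t=9: input=1 -> V=5
t=10: input=2 -> V=13

Answer: 2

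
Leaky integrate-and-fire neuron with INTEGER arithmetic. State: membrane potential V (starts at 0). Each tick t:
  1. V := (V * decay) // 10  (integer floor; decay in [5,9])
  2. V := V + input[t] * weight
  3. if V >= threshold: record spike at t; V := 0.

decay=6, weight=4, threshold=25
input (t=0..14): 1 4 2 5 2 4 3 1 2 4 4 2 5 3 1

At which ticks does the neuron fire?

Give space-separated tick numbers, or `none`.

Answer: 3 9 12

Derivation:
t=0: input=1 -> V=4
t=1: input=4 -> V=18
t=2: input=2 -> V=18
t=3: input=5 -> V=0 FIRE
t=4: input=2 -> V=8
t=5: input=4 -> V=20
t=6: input=3 -> V=24
t=7: input=1 -> V=18
t=8: input=2 -> V=18
t=9: input=4 -> V=0 FIRE
t=10: input=4 -> V=16
t=11: input=2 -> V=17
t=12: input=5 -> V=0 FIRE
t=13: input=3 -> V=12
t=14: input=1 -> V=11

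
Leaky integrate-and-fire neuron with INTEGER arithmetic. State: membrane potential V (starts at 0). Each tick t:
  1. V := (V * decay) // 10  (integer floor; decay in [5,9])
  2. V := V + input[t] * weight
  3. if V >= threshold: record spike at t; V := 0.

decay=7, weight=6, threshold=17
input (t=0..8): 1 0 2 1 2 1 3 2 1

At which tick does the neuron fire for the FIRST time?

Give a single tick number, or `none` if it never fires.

t=0: input=1 -> V=6
t=1: input=0 -> V=4
t=2: input=2 -> V=14
t=3: input=1 -> V=15
t=4: input=2 -> V=0 FIRE
t=5: input=1 -> V=6
t=6: input=3 -> V=0 FIRE
t=7: input=2 -> V=12
t=8: input=1 -> V=14

Answer: 4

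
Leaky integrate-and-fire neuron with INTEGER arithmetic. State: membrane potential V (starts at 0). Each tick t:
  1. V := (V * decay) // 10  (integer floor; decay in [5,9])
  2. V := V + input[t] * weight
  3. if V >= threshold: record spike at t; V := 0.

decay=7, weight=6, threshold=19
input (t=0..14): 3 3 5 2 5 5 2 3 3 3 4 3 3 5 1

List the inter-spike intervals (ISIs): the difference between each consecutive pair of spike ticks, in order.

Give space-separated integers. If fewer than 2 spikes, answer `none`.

Answer: 1 2 1 2 2 1 2 1

Derivation:
t=0: input=3 -> V=18
t=1: input=3 -> V=0 FIRE
t=2: input=5 -> V=0 FIRE
t=3: input=2 -> V=12
t=4: input=5 -> V=0 FIRE
t=5: input=5 -> V=0 FIRE
t=6: input=2 -> V=12
t=7: input=3 -> V=0 FIRE
t=8: input=3 -> V=18
t=9: input=3 -> V=0 FIRE
t=10: input=4 -> V=0 FIRE
t=11: input=3 -> V=18
t=12: input=3 -> V=0 FIRE
t=13: input=5 -> V=0 FIRE
t=14: input=1 -> V=6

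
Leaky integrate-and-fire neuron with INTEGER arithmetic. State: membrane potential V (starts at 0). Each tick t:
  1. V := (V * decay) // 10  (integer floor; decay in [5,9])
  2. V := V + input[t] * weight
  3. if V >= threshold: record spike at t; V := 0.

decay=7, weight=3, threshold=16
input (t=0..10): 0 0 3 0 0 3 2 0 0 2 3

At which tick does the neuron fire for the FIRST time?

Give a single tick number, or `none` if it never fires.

Answer: 10

Derivation:
t=0: input=0 -> V=0
t=1: input=0 -> V=0
t=2: input=3 -> V=9
t=3: input=0 -> V=6
t=4: input=0 -> V=4
t=5: input=3 -> V=11
t=6: input=2 -> V=13
t=7: input=0 -> V=9
t=8: input=0 -> V=6
t=9: input=2 -> V=10
t=10: input=3 -> V=0 FIRE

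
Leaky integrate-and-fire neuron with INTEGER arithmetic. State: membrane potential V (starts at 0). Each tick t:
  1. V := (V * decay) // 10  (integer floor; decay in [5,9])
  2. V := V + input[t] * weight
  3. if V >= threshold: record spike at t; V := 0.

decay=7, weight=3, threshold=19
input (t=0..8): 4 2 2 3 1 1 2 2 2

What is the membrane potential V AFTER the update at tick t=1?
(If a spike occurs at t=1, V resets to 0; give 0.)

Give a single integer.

Answer: 14

Derivation:
t=0: input=4 -> V=12
t=1: input=2 -> V=14
t=2: input=2 -> V=15
t=3: input=3 -> V=0 FIRE
t=4: input=1 -> V=3
t=5: input=1 -> V=5
t=6: input=2 -> V=9
t=7: input=2 -> V=12
t=8: input=2 -> V=14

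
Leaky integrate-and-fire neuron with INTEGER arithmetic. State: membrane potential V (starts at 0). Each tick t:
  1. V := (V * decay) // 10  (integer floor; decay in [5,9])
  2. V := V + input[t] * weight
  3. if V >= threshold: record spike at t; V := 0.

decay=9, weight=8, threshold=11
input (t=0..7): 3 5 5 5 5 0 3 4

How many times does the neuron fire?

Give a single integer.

t=0: input=3 -> V=0 FIRE
t=1: input=5 -> V=0 FIRE
t=2: input=5 -> V=0 FIRE
t=3: input=5 -> V=0 FIRE
t=4: input=5 -> V=0 FIRE
t=5: input=0 -> V=0
t=6: input=3 -> V=0 FIRE
t=7: input=4 -> V=0 FIRE

Answer: 7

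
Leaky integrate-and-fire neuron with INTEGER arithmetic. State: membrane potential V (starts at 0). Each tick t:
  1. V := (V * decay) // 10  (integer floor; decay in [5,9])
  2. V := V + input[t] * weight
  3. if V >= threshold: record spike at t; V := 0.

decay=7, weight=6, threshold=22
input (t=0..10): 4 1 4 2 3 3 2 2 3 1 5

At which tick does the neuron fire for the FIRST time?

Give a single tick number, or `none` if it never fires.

Answer: 0

Derivation:
t=0: input=4 -> V=0 FIRE
t=1: input=1 -> V=6
t=2: input=4 -> V=0 FIRE
t=3: input=2 -> V=12
t=4: input=3 -> V=0 FIRE
t=5: input=3 -> V=18
t=6: input=2 -> V=0 FIRE
t=7: input=2 -> V=12
t=8: input=3 -> V=0 FIRE
t=9: input=1 -> V=6
t=10: input=5 -> V=0 FIRE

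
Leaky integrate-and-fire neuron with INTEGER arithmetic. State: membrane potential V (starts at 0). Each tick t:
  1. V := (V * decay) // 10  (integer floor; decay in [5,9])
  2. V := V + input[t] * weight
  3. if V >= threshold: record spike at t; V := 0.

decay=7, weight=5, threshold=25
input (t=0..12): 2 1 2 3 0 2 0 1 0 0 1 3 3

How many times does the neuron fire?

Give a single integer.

t=0: input=2 -> V=10
t=1: input=1 -> V=12
t=2: input=2 -> V=18
t=3: input=3 -> V=0 FIRE
t=4: input=0 -> V=0
t=5: input=2 -> V=10
t=6: input=0 -> V=7
t=7: input=1 -> V=9
t=8: input=0 -> V=6
t=9: input=0 -> V=4
t=10: input=1 -> V=7
t=11: input=3 -> V=19
t=12: input=3 -> V=0 FIRE

Answer: 2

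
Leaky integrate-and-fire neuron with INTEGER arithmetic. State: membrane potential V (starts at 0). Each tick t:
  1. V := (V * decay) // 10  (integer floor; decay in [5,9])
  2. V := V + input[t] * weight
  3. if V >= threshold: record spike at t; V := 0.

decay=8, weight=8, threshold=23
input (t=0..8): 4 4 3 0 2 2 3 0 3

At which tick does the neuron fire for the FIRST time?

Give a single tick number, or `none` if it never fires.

t=0: input=4 -> V=0 FIRE
t=1: input=4 -> V=0 FIRE
t=2: input=3 -> V=0 FIRE
t=3: input=0 -> V=0
t=4: input=2 -> V=16
t=5: input=2 -> V=0 FIRE
t=6: input=3 -> V=0 FIRE
t=7: input=0 -> V=0
t=8: input=3 -> V=0 FIRE

Answer: 0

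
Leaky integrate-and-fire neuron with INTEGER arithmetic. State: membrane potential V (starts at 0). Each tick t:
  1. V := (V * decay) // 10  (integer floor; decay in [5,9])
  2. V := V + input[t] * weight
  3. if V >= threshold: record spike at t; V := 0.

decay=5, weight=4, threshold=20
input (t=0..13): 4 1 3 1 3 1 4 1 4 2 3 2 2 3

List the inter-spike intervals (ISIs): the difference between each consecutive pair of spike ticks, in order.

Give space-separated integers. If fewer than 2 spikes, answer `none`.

t=0: input=4 -> V=16
t=1: input=1 -> V=12
t=2: input=3 -> V=18
t=3: input=1 -> V=13
t=4: input=3 -> V=18
t=5: input=1 -> V=13
t=6: input=4 -> V=0 FIRE
t=7: input=1 -> V=4
t=8: input=4 -> V=18
t=9: input=2 -> V=17
t=10: input=3 -> V=0 FIRE
t=11: input=2 -> V=8
t=12: input=2 -> V=12
t=13: input=3 -> V=18

Answer: 4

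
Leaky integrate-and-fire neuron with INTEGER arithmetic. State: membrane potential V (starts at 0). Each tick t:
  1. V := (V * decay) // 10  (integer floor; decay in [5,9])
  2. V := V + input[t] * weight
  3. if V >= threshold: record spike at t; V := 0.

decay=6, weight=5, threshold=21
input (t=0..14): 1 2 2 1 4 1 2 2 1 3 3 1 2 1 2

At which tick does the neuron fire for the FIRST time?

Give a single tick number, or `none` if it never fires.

Answer: 4

Derivation:
t=0: input=1 -> V=5
t=1: input=2 -> V=13
t=2: input=2 -> V=17
t=3: input=1 -> V=15
t=4: input=4 -> V=0 FIRE
t=5: input=1 -> V=5
t=6: input=2 -> V=13
t=7: input=2 -> V=17
t=8: input=1 -> V=15
t=9: input=3 -> V=0 FIRE
t=10: input=3 -> V=15
t=11: input=1 -> V=14
t=12: input=2 -> V=18
t=13: input=1 -> V=15
t=14: input=2 -> V=19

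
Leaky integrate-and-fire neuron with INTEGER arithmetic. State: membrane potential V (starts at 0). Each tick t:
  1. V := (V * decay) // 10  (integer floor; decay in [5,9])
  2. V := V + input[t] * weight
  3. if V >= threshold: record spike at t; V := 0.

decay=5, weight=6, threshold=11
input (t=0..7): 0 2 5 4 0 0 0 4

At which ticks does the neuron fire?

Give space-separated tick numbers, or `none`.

t=0: input=0 -> V=0
t=1: input=2 -> V=0 FIRE
t=2: input=5 -> V=0 FIRE
t=3: input=4 -> V=0 FIRE
t=4: input=0 -> V=0
t=5: input=0 -> V=0
t=6: input=0 -> V=0
t=7: input=4 -> V=0 FIRE

Answer: 1 2 3 7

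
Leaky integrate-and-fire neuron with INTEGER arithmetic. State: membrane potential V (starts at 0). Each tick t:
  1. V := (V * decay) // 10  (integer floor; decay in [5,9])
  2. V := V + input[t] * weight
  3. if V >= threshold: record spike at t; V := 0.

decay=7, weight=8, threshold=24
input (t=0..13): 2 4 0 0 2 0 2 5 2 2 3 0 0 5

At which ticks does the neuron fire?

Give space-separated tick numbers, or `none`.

t=0: input=2 -> V=16
t=1: input=4 -> V=0 FIRE
t=2: input=0 -> V=0
t=3: input=0 -> V=0
t=4: input=2 -> V=16
t=5: input=0 -> V=11
t=6: input=2 -> V=23
t=7: input=5 -> V=0 FIRE
t=8: input=2 -> V=16
t=9: input=2 -> V=0 FIRE
t=10: input=3 -> V=0 FIRE
t=11: input=0 -> V=0
t=12: input=0 -> V=0
t=13: input=5 -> V=0 FIRE

Answer: 1 7 9 10 13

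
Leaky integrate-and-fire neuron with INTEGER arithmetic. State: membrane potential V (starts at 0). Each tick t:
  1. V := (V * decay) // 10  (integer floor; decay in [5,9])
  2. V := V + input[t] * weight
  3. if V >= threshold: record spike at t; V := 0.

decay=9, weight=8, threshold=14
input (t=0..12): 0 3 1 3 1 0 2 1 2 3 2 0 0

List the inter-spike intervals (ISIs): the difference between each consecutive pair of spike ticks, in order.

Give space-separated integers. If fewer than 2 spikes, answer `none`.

Answer: 2 3 2 1 1

Derivation:
t=0: input=0 -> V=0
t=1: input=3 -> V=0 FIRE
t=2: input=1 -> V=8
t=3: input=3 -> V=0 FIRE
t=4: input=1 -> V=8
t=5: input=0 -> V=7
t=6: input=2 -> V=0 FIRE
t=7: input=1 -> V=8
t=8: input=2 -> V=0 FIRE
t=9: input=3 -> V=0 FIRE
t=10: input=2 -> V=0 FIRE
t=11: input=0 -> V=0
t=12: input=0 -> V=0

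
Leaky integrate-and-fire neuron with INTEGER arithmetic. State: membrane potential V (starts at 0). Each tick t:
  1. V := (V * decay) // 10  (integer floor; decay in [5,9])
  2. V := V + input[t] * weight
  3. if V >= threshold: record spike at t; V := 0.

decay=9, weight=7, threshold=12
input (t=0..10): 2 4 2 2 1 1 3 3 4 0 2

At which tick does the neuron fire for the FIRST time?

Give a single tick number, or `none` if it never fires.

Answer: 0

Derivation:
t=0: input=2 -> V=0 FIRE
t=1: input=4 -> V=0 FIRE
t=2: input=2 -> V=0 FIRE
t=3: input=2 -> V=0 FIRE
t=4: input=1 -> V=7
t=5: input=1 -> V=0 FIRE
t=6: input=3 -> V=0 FIRE
t=7: input=3 -> V=0 FIRE
t=8: input=4 -> V=0 FIRE
t=9: input=0 -> V=0
t=10: input=2 -> V=0 FIRE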